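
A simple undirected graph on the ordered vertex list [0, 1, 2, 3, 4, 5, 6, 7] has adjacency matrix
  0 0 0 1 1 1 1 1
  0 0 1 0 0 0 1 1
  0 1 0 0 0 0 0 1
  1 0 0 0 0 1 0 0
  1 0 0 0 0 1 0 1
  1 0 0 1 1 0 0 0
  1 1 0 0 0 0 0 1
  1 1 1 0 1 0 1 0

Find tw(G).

A width-2 tree decomposition is:
Bags: B1 = {0, 4, 5}  B2 = {0, 4, 7}  B3 = {0, 6, 7}  B4 = {0, 3, 5}  B5 = {1, 6, 7}  B6 = {1, 2, 7}
Tree: B1–B2, B2–B3, B1–B4, B3–B5, B5–B6
The largest bag has 3 vertices, giving width 2; this decomposition certifies tw(G) ≤ 2. Conversely, {0, 3, 5} is a clique of size 3, and the vertices of any clique must share a bag in every tree decomposition; so some bag has ≥ 3 vertices and tw(G) ≥ 2. Therefore the treewidth is 2.

2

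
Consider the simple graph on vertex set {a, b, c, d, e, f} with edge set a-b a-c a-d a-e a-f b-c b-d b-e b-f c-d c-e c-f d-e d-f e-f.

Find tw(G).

A width-5 tree decomposition is:
Bags: B1 = {a, b, c, d, e, f}
Tree: (single bag)
With just one bag of size 6, the width is 6 − 1 = 5, so tw(G) ≤ 5. Conversely, {a, b, c, d, e, f} is a clique of size 6, and the vertices of any clique must share a bag in every tree decomposition; so some bag has ≥ 6 vertices and tw(G) ≥ 5. Combining the bounds, tw(G) = 5.

5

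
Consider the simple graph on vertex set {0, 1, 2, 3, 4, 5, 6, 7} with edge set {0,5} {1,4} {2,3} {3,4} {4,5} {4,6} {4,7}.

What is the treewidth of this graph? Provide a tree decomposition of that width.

Treewidth 1.
Bags: B1 = {4, 5}  B2 = {4, 6}  B3 = {1, 4}  B4 = {3, 4}  B5 = {2, 3}  B6 = {4, 7}  B7 = {0, 5}
Tree: B1–B2, B2–B3, B1–B4, B4–B5, B1–B6, B1–B7

The largest bag has 2 vertices, giving width 1; this decomposition certifies tw(G) ≤ 1. Since G has at least one edge (e.g. 4–5), it is not an edgeless graph, so tw(G) ≥ 1. Hence tw(G) = 1 exactly.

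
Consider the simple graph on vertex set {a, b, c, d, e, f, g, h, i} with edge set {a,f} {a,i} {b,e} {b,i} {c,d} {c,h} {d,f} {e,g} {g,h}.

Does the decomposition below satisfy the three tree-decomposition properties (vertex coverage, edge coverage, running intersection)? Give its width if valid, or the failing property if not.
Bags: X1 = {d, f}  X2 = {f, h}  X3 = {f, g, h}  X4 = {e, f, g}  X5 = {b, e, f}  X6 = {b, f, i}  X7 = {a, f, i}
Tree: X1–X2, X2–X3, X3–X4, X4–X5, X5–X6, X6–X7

A tree decomposition must satisfy three properties: every vertex lies in some bag; for every edge, both endpoints lie together in some bag; and for every vertex, the bags containing it form a connected subtree. Here vertex c appears in no bag, so the decomposition is invalid.

No — vertex c appears in no bag.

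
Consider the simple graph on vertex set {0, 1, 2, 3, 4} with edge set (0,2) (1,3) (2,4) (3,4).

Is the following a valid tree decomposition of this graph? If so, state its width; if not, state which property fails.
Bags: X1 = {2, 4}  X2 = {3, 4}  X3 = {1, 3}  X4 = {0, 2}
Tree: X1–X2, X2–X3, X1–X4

Vertex coverage: the bags together contain {0, 1, 2, 3, 4}, the full vertex set. Edge coverage: each edge of G has both endpoints in at least one bag. Running intersection: for every vertex, the bags containing it form a connected subtree. All three properties hold, so this is a valid tree decomposition of width max|bag| − 1 = 1, and hence tw(G) ≤ 1.

Yes; width 1.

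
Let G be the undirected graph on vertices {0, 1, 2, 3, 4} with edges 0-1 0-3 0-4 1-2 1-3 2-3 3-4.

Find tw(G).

2

A width-2 tree decomposition is:
Bags: B1 = {1, 2, 3}  B2 = {0, 1, 3}  B3 = {0, 3, 4}
Tree: B1–B2, B2–B3
Each bag holds 3 vertices, so the decomposition has width 2, which upper-bounds the treewidth. For the lower bound, the 3 vertices {0, 1, 3} are pairwise adjacent, and any tree decomposition puts a clique entirely inside one bag — forcing width ≥ 2. The upper and lower bounds meet at 2, so that is the treewidth.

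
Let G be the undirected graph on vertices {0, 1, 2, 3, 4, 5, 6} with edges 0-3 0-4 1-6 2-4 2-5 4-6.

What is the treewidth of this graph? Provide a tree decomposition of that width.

Treewidth 1.
Bags: B1 = {4, 6}  B2 = {2, 4}  B3 = {0, 4}  B4 = {1, 6}  B5 = {0, 3}  B6 = {2, 5}
Tree: B1–B2, B1–B3, B1–B4, B3–B5, B2–B6

Every bag has size at most 2, so the width is 2 − 1 = 1 and tw(G) ≤ 1. G has an edge, so its treewidth is at least 1. Hence tw(G) = 1 exactly.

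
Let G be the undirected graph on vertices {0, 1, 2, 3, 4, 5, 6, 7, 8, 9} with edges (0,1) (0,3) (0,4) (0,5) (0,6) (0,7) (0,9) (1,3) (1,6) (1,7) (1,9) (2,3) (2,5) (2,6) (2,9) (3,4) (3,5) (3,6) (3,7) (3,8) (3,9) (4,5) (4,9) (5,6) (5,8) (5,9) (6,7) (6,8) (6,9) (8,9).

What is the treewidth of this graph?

A width-4 tree decomposition is:
Bags: B1 = {0, 1, 3, 6, 9}  B2 = {0, 3, 5, 6, 9}  B3 = {3, 5, 6, 8, 9}  B4 = {0, 1, 3, 6, 7}  B5 = {0, 3, 4, 5, 9}  B6 = {2, 3, 5, 6, 9}
Tree: B1–B2, B2–B3, B1–B4, B2–B5, B3–B6
Each bag holds 5 vertices, so the decomposition has width 4, which upper-bounds the treewidth. Conversely, {0, 3, 4, 5, 9} is a clique of size 5, and the vertices of any clique must share a bag in every tree decomposition; so some bag has ≥ 5 vertices and tw(G) ≥ 4. Hence tw(G) = 4 exactly.

4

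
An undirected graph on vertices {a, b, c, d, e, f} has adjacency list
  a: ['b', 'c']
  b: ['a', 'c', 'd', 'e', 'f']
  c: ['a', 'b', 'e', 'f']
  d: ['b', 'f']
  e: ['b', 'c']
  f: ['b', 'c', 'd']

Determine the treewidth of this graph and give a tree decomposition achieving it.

Treewidth 2.
One optimal decomposition is:
Bags: B1 = {a, b, c}  B2 = {b, c, f}  B3 = {b, c, e}  B4 = {b, d, f}
Tree: B1–B2, B2–B3, B2–B4

Every bag has size at most 3, so the width is 3 − 1 = 2 and tw(G) ≤ 2. For the lower bound, the 3 vertices {b, d, f} are pairwise adjacent, and any tree decomposition puts a clique entirely inside one bag — forcing width ≥ 2. Therefore the treewidth is 2.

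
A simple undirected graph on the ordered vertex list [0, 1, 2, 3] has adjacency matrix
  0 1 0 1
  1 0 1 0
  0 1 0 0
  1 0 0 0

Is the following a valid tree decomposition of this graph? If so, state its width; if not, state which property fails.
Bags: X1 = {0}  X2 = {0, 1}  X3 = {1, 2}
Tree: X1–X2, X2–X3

A tree decomposition must satisfy three properties: every vertex lies in some bag; for every edge, both endpoints lie together in some bag; and for every vertex, the bags containing it form a connected subtree. Here vertex 3 appears in no bag, so the decomposition is invalid.

No — vertex 3 appears in no bag.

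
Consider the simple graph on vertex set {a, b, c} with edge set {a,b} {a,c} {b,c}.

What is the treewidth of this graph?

2

A width-2 tree decomposition is:
Bags: B1 = {a, b, c}
Tree: (single bag)
A single bag containing all 3 vertices is trivially a valid decomposition of width 2. Conversely, {a, b, c} is a clique of size 3, and the vertices of any clique must share a bag in every tree decomposition; so some bag has ≥ 3 vertices and tw(G) ≥ 2. Therefore the treewidth is 2.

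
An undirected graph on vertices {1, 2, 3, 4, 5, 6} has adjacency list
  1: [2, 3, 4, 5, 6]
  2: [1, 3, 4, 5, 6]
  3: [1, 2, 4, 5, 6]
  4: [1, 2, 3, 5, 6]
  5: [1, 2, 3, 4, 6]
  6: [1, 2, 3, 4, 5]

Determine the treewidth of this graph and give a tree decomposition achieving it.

A single bag containing all 6 vertices is trivially a valid decomposition of width 5. For the lower bound, the 6 vertices {1, 2, 3, 4, 5, 6} are pairwise adjacent, and any tree decomposition puts a clique entirely inside one bag — forcing width ≥ 5. Combining the bounds, tw(G) = 5.

Treewidth 5.
Bags: B1 = {1, 2, 3, 4, 5, 6}
Tree: (single bag)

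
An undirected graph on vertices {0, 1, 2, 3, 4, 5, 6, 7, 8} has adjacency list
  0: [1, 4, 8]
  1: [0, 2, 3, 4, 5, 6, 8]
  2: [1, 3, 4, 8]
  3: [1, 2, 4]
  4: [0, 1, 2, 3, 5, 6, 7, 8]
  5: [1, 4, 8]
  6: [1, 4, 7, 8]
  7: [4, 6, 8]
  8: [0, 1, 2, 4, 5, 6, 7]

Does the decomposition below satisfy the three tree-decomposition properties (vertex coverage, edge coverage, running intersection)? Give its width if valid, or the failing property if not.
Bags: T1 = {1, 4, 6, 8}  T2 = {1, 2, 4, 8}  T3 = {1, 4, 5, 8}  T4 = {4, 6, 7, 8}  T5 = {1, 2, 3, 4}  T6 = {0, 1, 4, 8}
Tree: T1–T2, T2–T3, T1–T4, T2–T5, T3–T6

Every vertex of G appears in some bag (union = {0, 1, 2, 3, 4, 5, 6, 7, 8}); every edge is covered by a bag; and for each vertex v the set of bags containing v is connected in the bag tree. The decomposition is therefore valid. The largest bag has 4 vertices, so the width is 3.

Yes; width 3.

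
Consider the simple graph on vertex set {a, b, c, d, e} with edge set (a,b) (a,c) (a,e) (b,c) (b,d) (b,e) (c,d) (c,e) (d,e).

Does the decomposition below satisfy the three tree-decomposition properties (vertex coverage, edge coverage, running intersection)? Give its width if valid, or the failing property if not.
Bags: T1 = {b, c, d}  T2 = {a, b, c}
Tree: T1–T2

No — vertex e appears in no bag.

A tree decomposition must satisfy three properties: every vertex lies in some bag; for every edge, both endpoints lie together in some bag; and for every vertex, the bags containing it form a connected subtree. Here vertex e appears in no bag, so the decomposition is invalid.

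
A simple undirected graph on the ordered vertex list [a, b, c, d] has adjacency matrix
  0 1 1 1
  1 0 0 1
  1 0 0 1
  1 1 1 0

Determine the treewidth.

2

A width-2 tree decomposition is:
Bags: B1 = {a, b, d}  B2 = {a, c, d}
Tree: B1–B2
Each bag holds 3 vertices, so the decomposition has width 2, which upper-bounds the treewidth. On the other hand G contains the 3-clique {a, c, d}. A clique must lie in a single bag of any decomposition, so no decomposition can have width below 2. Hence tw(G) = 2 exactly.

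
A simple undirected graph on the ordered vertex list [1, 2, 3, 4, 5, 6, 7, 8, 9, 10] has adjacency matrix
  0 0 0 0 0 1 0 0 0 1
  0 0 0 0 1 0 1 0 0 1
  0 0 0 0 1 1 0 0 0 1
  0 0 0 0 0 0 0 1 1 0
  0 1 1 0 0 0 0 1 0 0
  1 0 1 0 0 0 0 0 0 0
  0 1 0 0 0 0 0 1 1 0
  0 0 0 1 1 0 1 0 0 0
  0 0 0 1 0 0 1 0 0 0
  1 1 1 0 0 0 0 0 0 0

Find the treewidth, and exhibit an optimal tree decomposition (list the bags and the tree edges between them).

Treewidth 2.
One such decomposition:
Bags: B1 = {4, 7, 9}  B2 = {4, 7, 8}  B3 = {2, 7, 8}  B4 = {2, 5, 8}  B5 = {2, 5, 10}  B6 = {3, 5, 10}  B7 = {1, 3, 10}  B8 = {1, 3, 6}
Tree: B1–B2, B2–B3, B3–B4, B4–B5, B5–B6, B6–B7, B7–B8

Each bag holds 3 vertices, so the decomposition has width 2, which upper-bounds the treewidth. The edges 9–4–8–7–9 form a cycle, so G is not a tree and its treewidth is at least 2. Hence tw(G) = 2 exactly.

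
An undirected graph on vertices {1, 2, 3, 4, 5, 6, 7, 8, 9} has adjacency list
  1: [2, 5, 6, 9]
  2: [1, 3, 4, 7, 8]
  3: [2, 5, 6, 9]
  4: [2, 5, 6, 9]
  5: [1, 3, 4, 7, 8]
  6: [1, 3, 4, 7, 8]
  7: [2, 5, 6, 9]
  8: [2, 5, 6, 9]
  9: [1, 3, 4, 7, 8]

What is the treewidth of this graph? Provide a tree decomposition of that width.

Treewidth 4.
One such decomposition:
Bags: B1 = {2, 4, 5, 6, 9}  B2 = {2, 5, 6, 7, 9}  B3 = {2, 3, 5, 6, 9}  B4 = {2, 5, 6, 8, 9}  B5 = {1, 2, 5, 6, 9}
Tree: B1–B2, B2–B3, B3–B4, B4–B5

The largest bag has 5 vertices, giving width 4; this decomposition certifies tw(G) ≤ 4. For the lower bound: the 5 vertex sets {4,9}, {2,7}, {3,6}, {5}, {8} are disjoint, each induces a connected subgraph, and every pair is joined by at least one edge of G. Contracting each set to a single vertex therefore yields K_{5} as a minor, and since treewidth is minor-monotone, tw(G) ≥ tw(K_{5}) = 4. The upper and lower bounds meet at 4, so that is the treewidth.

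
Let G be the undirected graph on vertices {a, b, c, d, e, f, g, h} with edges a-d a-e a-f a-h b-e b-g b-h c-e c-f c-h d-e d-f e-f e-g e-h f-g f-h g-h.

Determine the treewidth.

3

A width-3 tree decomposition is:
Bags: B1 = {a, d, e, f}  B2 = {a, e, f, h}  B3 = {e, f, g, h}  B4 = {c, e, f, h}  B5 = {b, e, g, h}
Tree: B1–B2, B2–B3, B3–B4, B3–B5
Each bag holds 4 vertices, so the decomposition has width 3, which upper-bounds the treewidth. For the lower bound, the 4 vertices {a, d, e, f} are pairwise adjacent, and any tree decomposition puts a clique entirely inside one bag — forcing width ≥ 3. Hence tw(G) = 3 exactly.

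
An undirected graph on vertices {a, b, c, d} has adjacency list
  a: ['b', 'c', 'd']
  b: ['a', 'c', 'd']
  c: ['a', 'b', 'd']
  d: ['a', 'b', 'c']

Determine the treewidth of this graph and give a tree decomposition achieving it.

With just one bag of size 4, the width is 4 − 1 = 3, so tw(G) ≤ 3. For the lower bound, the 4 vertices {a, b, c, d} are pairwise adjacent, and any tree decomposition puts a clique entirely inside one bag — forcing width ≥ 3. Therefore the treewidth is 3.

Treewidth 3.
One optimal decomposition is:
Bags: B1 = {a, b, c, d}
Tree: (single bag)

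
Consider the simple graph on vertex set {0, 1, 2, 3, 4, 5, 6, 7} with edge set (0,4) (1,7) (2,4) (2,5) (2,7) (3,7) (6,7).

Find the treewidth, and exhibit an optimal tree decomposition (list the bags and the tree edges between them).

Treewidth 1.
One such decomposition:
Bags: B1 = {2, 5}  B2 = {2, 4}  B3 = {0, 4}  B4 = {2, 7}  B5 = {6, 7}  B6 = {3, 7}  B7 = {1, 7}
Tree: B1–B2, B2–B3, B1–B4, B4–B5, B4–B6, B6–B7

Each bag holds 2 vertices, so the decomposition has width 1, which upper-bounds the treewidth. Since G has at least one edge (e.g. 2–5), it is not an edgeless graph, so tw(G) ≥ 1. Hence tw(G) = 1 exactly.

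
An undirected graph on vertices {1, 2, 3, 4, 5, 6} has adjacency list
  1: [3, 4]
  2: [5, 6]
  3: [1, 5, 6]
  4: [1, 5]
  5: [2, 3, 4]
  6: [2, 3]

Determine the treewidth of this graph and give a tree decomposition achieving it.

Every bag has size at most 3, so the width is 3 − 1 = 2 and tw(G) ≤ 2. The edges 1–4–5–3–1 form a cycle, so G is not a tree and its treewidth is at least 2. Hence tw(G) = 2 exactly.

Treewidth 2.
One optimal decomposition is:
Bags: B1 = {1, 3, 4}  B2 = {3, 4, 5}  B3 = {3, 5, 6}  B4 = {2, 5, 6}
Tree: B1–B2, B2–B3, B3–B4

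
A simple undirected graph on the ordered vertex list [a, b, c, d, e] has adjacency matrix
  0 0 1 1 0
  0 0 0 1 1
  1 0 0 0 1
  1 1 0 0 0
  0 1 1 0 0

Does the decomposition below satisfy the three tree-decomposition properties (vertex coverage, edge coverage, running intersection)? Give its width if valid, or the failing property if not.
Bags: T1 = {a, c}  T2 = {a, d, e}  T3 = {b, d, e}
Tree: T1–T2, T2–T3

A tree decomposition must satisfy three properties: every vertex lies in some bag; for every edge, both endpoints lie together in some bag; and for every vertex, the bags containing it form a connected subtree. Here edge (e,c) lies in no bag, so the decomposition is invalid.

No — edge (e,c) lies in no bag.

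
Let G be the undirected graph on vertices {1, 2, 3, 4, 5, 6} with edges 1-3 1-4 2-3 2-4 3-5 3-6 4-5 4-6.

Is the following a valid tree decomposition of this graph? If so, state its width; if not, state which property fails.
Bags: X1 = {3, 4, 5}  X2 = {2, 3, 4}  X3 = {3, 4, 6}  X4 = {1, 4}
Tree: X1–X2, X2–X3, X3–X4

A tree decomposition must satisfy three properties: every vertex lies in some bag; for every edge, both endpoints lie together in some bag; and for every vertex, the bags containing it form a connected subtree. Here edge (3,1) lies in no bag, so the decomposition is invalid.

No — edge (3,1) lies in no bag.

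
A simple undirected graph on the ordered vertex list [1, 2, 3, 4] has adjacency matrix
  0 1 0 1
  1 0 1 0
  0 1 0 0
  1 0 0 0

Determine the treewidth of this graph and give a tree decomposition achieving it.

Each bag holds 2 vertices, so the decomposition has width 1, which upper-bounds the treewidth. G has an edge, so its treewidth is at least 1. The upper and lower bounds meet at 1, so that is the treewidth.

Treewidth 1.
Bags: B1 = {1, 2}  B2 = {2, 3}  B3 = {1, 4}
Tree: B1–B2, B1–B3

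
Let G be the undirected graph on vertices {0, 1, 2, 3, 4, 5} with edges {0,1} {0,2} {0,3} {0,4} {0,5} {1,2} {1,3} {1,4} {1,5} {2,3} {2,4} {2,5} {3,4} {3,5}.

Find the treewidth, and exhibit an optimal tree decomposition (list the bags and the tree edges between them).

Treewidth 4.
Bags: B1 = {0, 1, 2, 3, 5}  B2 = {0, 1, 2, 3, 4}
Tree: B1–B2

Each bag holds 5 vertices, so the decomposition has width 4, which upper-bounds the treewidth. For the lower bound, the 5 vertices {0, 1, 2, 3, 4} are pairwise adjacent, and any tree decomposition puts a clique entirely inside one bag — forcing width ≥ 4. Combining the bounds, tw(G) = 4.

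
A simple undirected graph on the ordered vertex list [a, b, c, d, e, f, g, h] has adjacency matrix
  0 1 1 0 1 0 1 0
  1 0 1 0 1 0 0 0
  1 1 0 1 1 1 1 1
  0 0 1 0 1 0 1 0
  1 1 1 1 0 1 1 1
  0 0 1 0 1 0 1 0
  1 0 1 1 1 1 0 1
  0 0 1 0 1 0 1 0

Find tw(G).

A width-3 tree decomposition is:
Bags: B1 = {c, e, f, g}  B2 = {c, e, g, h}  B3 = {a, c, e, g}  B4 = {c, d, e, g}  B5 = {a, b, c, e}
Tree: B1–B2, B1–B3, B2–B4, B3–B5
Each bag holds 4 vertices, so the decomposition has width 3, which upper-bounds the treewidth. Conversely, {c, d, e, g} is a clique of size 4, and the vertices of any clique must share a bag in every tree decomposition; so some bag has ≥ 4 vertices and tw(G) ≥ 3. Hence tw(G) = 3 exactly.

3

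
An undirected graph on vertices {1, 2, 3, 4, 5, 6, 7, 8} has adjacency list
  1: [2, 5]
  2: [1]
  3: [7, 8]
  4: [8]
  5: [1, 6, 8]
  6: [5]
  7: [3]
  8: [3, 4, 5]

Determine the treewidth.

A width-1 tree decomposition is:
Bags: B1 = {5, 6}  B2 = {5, 8}  B3 = {1, 5}  B4 = {4, 8}  B5 = {1, 2}  B6 = {3, 8}  B7 = {3, 7}
Tree: B1–B2, B1–B3, B2–B4, B3–B5, B2–B6, B6–B7
Every bag has size at most 2, so the width is 2 − 1 = 1 and tw(G) ≤ 1. Since G has at least one edge (e.g. 6–5), it is not an edgeless graph, so tw(G) ≥ 1. Hence tw(G) = 1 exactly.

1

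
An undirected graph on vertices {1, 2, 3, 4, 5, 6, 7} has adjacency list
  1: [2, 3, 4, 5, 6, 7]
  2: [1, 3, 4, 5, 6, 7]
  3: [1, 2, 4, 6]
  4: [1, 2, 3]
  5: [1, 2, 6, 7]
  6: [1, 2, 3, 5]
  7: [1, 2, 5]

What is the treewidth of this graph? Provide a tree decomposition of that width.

Treewidth 3.
Bags: B1 = {1, 2, 5, 6}  B2 = {1, 2, 3, 6}  B3 = {1, 2, 5, 7}  B4 = {1, 2, 3, 4}
Tree: B1–B2, B1–B3, B2–B4

The largest bag has 4 vertices, giving width 3; this decomposition certifies tw(G) ≤ 3. Conversely, {1, 2, 3, 4} is a clique of size 4, and the vertices of any clique must share a bag in every tree decomposition; so some bag has ≥ 4 vertices and tw(G) ≥ 3. Hence tw(G) = 3 exactly.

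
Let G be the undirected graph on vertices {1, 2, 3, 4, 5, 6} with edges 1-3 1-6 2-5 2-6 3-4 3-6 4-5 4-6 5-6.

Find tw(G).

A width-2 tree decomposition is:
Bags: B1 = {4, 5, 6}  B2 = {2, 5, 6}  B3 = {3, 4, 6}  B4 = {1, 3, 6}
Tree: B1–B2, B1–B3, B3–B4
The largest bag has 3 vertices, giving width 2; this decomposition certifies tw(G) ≤ 2. On the other hand G contains the 3-clique {2, 5, 6}. A clique must lie in a single bag of any decomposition, so no decomposition can have width below 2. The upper and lower bounds meet at 2, so that is the treewidth.

2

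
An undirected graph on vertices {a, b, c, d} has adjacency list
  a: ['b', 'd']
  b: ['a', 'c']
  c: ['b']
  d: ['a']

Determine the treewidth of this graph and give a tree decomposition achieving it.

The largest bag has 2 vertices, giving width 1; this decomposition certifies tw(G) ≤ 1. G has an edge, so its treewidth is at least 1. The upper and lower bounds meet at 1, so that is the treewidth.

Treewidth 1.
One optimal decomposition is:
Bags: B1 = {a, b}  B2 = {b, c}  B3 = {a, d}
Tree: B1–B2, B1–B3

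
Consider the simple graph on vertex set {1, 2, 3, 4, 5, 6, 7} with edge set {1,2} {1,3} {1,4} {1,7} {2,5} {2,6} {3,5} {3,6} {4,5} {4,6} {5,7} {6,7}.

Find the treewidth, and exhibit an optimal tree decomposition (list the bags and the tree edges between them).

Treewidth 3.
One optimal decomposition is:
Bags: B1 = {1, 5, 6, 7}  B2 = {1, 2, 5, 6}  B3 = {1, 3, 5, 6}  B4 = {1, 4, 5, 6}
Tree: B1–B2, B2–B3, B3–B4

Each bag holds 4 vertices, so the decomposition has width 3, which upper-bounds the treewidth. For the lower bound: the 4 vertex sets {6,7}, {1,2}, {5}, {3} are disjoint, each induces a connected subgraph, and every pair is joined by at least one edge of G. Contracting each set to a single vertex therefore yields K_{4} as a minor, and since treewidth is minor-monotone, tw(G) ≥ tw(K_{4}) = 3. Therefore the treewidth is 3.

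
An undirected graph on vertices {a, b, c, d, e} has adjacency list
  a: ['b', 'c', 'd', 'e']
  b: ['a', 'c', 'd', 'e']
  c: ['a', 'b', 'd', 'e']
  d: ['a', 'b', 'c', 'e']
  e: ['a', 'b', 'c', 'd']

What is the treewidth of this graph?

4

A width-4 tree decomposition is:
Bags: B1 = {a, b, c, d, e}
Tree: (single bag)
A single bag containing all 5 vertices is trivially a valid decomposition of width 4. Conversely, {a, b, c, d, e} is a clique of size 5, and the vertices of any clique must share a bag in every tree decomposition; so some bag has ≥ 5 vertices and tw(G) ≥ 4. The upper and lower bounds meet at 4, so that is the treewidth.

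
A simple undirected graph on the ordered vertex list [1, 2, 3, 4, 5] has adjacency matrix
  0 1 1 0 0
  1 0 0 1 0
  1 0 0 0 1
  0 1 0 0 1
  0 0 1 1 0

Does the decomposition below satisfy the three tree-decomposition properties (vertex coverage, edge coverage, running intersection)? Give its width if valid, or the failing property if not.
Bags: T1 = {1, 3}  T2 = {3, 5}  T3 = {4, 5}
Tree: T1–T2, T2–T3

No — vertex 2 appears in no bag.

A tree decomposition must satisfy three properties: every vertex lies in some bag; for every edge, both endpoints lie together in some bag; and for every vertex, the bags containing it form a connected subtree. Here vertex 2 appears in no bag, so the decomposition is invalid.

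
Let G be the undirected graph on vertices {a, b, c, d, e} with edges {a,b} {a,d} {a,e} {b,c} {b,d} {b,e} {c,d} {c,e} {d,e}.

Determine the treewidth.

A width-3 tree decomposition is:
Bags: B1 = {b, c, d, e}  B2 = {a, b, d, e}
Tree: B1–B2
The largest bag has 4 vertices, giving width 3; this decomposition certifies tw(G) ≤ 3. On the other hand G contains the 4-clique {b, c, d, e}. A clique must lie in a single bag of any decomposition, so no decomposition can have width below 3. The upper and lower bounds meet at 3, so that is the treewidth.

3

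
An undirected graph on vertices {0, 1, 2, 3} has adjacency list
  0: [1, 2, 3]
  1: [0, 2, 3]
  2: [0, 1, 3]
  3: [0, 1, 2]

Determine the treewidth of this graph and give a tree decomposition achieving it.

Treewidth 3.
One such decomposition:
Bags: B1 = {0, 1, 2, 3}
Tree: (single bag)

With just one bag of size 4, the width is 4 − 1 = 3, so tw(G) ≤ 3. On the other hand G contains the 4-clique {0, 1, 2, 3}. A clique must lie in a single bag of any decomposition, so no decomposition can have width below 3. Hence tw(G) = 3 exactly.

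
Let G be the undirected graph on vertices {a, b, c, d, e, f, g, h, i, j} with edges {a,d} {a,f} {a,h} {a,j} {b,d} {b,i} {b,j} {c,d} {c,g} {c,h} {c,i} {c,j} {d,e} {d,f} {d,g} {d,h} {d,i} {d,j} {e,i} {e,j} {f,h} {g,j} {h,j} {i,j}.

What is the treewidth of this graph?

3

A width-3 tree decomposition is:
Bags: B1 = {c, d, i, j}  B2 = {d, e, i, j}  B3 = {b, d, i, j}  B4 = {c, d, h, j}  B5 = {c, d, g, j}  B6 = {a, d, h, j}  B7 = {a, d, f, h}
Tree: B1–B2, B1–B3, B1–B4, B4–B5, B4–B6, B6–B7
The largest bag has 4 vertices, giving width 3; this decomposition certifies tw(G) ≤ 3. Conversely, {c, d, g, j} is a clique of size 4, and the vertices of any clique must share a bag in every tree decomposition; so some bag has ≥ 4 vertices and tw(G) ≥ 3. Hence tw(G) = 3 exactly.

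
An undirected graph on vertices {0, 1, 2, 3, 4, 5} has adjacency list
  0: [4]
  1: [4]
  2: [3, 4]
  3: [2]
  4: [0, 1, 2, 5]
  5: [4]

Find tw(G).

1

A width-1 tree decomposition is:
Bags: B1 = {0, 4}  B2 = {2, 4}  B3 = {2, 3}  B4 = {1, 4}  B5 = {4, 5}
Tree: B1–B2, B2–B3, B2–B4, B1–B5
Each bag holds 2 vertices, so the decomposition has width 1, which upper-bounds the treewidth. Any graph with an edge has treewidth ≥ 1, and G has the edge 4–0. Hence tw(G) = 1 exactly.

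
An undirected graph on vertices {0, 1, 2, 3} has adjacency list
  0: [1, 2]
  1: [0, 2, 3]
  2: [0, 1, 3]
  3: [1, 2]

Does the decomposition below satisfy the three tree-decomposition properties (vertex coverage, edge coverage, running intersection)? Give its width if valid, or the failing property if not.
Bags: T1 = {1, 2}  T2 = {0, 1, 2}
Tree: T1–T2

A tree decomposition must satisfy three properties: every vertex lies in some bag; for every edge, both endpoints lie together in some bag; and for every vertex, the bags containing it form a connected subtree. Here vertex 3 appears in no bag, so the decomposition is invalid.

No — vertex 3 appears in no bag.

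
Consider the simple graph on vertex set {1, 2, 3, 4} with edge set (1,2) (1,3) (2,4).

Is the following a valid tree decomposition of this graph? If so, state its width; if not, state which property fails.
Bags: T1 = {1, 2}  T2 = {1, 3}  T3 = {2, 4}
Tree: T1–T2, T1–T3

Checking the three conditions: (i) the bags cover all of {1, 2, 3, 4}; (ii) for each edge, some bag contains both endpoints; (iii) the bags containing any fixed vertex form a subtree. All hold, so the decomposition is valid with width 2 − 1 = 1.

Yes; width 1.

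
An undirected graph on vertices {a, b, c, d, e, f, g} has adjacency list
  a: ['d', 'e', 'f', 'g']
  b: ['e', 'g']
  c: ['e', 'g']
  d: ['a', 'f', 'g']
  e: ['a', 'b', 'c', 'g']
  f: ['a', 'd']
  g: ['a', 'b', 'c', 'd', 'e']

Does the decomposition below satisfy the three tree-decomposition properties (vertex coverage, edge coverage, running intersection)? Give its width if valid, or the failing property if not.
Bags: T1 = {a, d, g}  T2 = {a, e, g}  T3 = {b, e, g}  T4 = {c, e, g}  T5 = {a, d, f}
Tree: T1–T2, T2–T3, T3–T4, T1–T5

Checking the three conditions: (i) the bags cover all of {a, b, c, d, e, f, g}; (ii) for each edge, some bag contains both endpoints; (iii) the bags containing any fixed vertex form a subtree. All hold, so the decomposition is valid with width 3 − 1 = 2.

Yes; width 2.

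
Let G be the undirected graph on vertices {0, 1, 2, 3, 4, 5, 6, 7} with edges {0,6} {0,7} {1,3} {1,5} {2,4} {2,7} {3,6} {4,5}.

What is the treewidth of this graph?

A width-2 tree decomposition is:
Bags: B1 = {0, 6, 7}  B2 = {2, 6, 7}  B3 = {2, 4, 6}  B4 = {4, 5, 6}  B5 = {1, 5, 6}  B6 = {1, 3, 6}
Tree: B1–B2, B2–B3, B3–B4, B4–B5, B5–B6
The largest bag has 3 vertices, giving width 2; this decomposition certifies tw(G) ≤ 2. The edges 6–0–7–2–4–5–1–3–6 form a cycle, so G is not a tree and its treewidth is at least 2. The upper and lower bounds meet at 2, so that is the treewidth.

2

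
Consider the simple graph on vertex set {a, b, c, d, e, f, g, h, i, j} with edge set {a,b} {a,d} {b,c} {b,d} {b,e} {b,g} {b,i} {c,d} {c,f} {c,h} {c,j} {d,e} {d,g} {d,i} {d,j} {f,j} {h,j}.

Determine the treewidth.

A width-2 tree decomposition is:
Bags: B1 = {b, c, d}  B2 = {b, d, e}  B3 = {b, d, g}  B4 = {c, d, j}  B5 = {c, f, j}  B6 = {a, b, d}  B7 = {b, d, i}  B8 = {c, h, j}
Tree: B1–B2, B1–B3, B1–B4, B4–B5, B1–B6, B6–B7, B5–B8
The largest bag has 3 vertices, giving width 2; this decomposition certifies tw(G) ≤ 2. On the other hand G contains the 3-clique {c, d, j}. A clique must lie in a single bag of any decomposition, so no decomposition can have width below 2. Combining the bounds, tw(G) = 2.

2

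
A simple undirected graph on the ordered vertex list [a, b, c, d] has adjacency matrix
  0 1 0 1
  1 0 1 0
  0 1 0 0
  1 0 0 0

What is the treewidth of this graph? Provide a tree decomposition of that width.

Treewidth 1.
One optimal decomposition is:
Bags: B1 = {b, c}  B2 = {a, b}  B3 = {a, d}
Tree: B1–B2, B2–B3

Every bag has size at most 2, so the width is 2 − 1 = 1 and tw(G) ≤ 1. G has an edge, so its treewidth is at least 1. Therefore the treewidth is 1.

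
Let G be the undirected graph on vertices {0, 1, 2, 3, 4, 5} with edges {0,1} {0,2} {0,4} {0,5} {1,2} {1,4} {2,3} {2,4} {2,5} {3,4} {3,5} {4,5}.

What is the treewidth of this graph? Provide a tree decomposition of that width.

Every bag has size at most 4, so the width is 4 − 1 = 3 and tw(G) ≤ 3. Conversely, {0, 1, 2, 4} is a clique of size 4, and the vertices of any clique must share a bag in every tree decomposition; so some bag has ≥ 4 vertices and tw(G) ≥ 3. Hence tw(G) = 3 exactly.

Treewidth 3.
One optimal decomposition is:
Bags: B1 = {0, 1, 2, 4}  B2 = {0, 2, 4, 5}  B3 = {2, 3, 4, 5}
Tree: B1–B2, B2–B3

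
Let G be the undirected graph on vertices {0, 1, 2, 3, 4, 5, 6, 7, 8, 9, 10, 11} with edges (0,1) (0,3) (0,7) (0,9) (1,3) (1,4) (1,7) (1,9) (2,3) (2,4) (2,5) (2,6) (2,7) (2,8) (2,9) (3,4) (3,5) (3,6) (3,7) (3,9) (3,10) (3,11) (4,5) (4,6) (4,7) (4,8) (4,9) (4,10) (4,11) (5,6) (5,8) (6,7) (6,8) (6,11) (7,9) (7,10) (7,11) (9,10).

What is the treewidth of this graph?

4

A width-4 tree decomposition is:
Bags: B1 = {2, 3, 4, 7, 9}  B2 = {2, 3, 4, 6, 7}  B3 = {3, 4, 6, 7, 11}  B4 = {2, 3, 4, 5, 6}  B5 = {1, 3, 4, 7, 9}  B6 = {3, 4, 7, 9, 10}  B7 = {0, 1, 3, 7, 9}  B8 = {2, 4, 5, 6, 8}
Tree: B1–B2, B2–B3, B2–B4, B1–B5, B1–B6, B5–B7, B4–B8
Each bag holds 5 vertices, so the decomposition has width 4, which upper-bounds the treewidth. For the lower bound, the 5 vertices {2, 4, 5, 6, 8} are pairwise adjacent, and any tree decomposition puts a clique entirely inside one bag — forcing width ≥ 4. Combining the bounds, tw(G) = 4.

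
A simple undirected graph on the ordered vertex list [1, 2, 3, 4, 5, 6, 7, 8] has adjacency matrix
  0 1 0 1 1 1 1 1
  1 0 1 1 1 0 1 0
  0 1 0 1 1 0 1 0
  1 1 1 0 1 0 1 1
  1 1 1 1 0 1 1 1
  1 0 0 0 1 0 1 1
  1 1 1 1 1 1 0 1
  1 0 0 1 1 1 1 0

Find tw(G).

4

A width-4 tree decomposition is:
Bags: B1 = {1, 2, 4, 5, 7}  B2 = {2, 3, 4, 5, 7}  B3 = {1, 4, 5, 7, 8}  B4 = {1, 5, 6, 7, 8}
Tree: B1–B2, B1–B3, B3–B4
The largest bag has 5 vertices, giving width 4; this decomposition certifies tw(G) ≤ 4. Conversely, {1, 4, 5, 7, 8} is a clique of size 5, and the vertices of any clique must share a bag in every tree decomposition; so some bag has ≥ 5 vertices and tw(G) ≥ 4. Combining the bounds, tw(G) = 4.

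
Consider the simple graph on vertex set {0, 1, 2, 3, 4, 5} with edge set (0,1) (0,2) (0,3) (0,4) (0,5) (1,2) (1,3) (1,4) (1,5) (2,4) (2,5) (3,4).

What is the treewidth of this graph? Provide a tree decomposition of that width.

Treewidth 3.
One optimal decomposition is:
Bags: B1 = {0, 1, 2, 4}  B2 = {0, 1, 2, 5}  B3 = {0, 1, 3, 4}
Tree: B1–B2, B1–B3

Each bag holds 4 vertices, so the decomposition has width 3, which upper-bounds the treewidth. Conversely, {0, 1, 2, 4} is a clique of size 4, and the vertices of any clique must share a bag in every tree decomposition; so some bag has ≥ 4 vertices and tw(G) ≥ 3. Therefore the treewidth is 3.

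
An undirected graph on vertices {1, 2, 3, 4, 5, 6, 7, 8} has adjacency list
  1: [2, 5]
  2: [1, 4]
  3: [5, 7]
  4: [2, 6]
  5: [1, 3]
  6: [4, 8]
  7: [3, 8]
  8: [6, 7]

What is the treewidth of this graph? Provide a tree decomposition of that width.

Treewidth 2.
Bags: B1 = {1, 2, 4}  B2 = {1, 4, 6}  B3 = {1, 6, 8}  B4 = {1, 7, 8}  B5 = {1, 3, 7}  B6 = {1, 3, 5}
Tree: B1–B2, B2–B3, B3–B4, B4–B5, B5–B6

Every bag has size at most 3, so the width is 3 − 1 = 2 and tw(G) ≤ 2. For the lower bound, G contains the cycle 1–2–4–6–8–7–3–5–1, so G is not a forest; only forests have treewidth ≤ 1, hence tw(G) ≥ 2. The upper and lower bounds meet at 2, so that is the treewidth.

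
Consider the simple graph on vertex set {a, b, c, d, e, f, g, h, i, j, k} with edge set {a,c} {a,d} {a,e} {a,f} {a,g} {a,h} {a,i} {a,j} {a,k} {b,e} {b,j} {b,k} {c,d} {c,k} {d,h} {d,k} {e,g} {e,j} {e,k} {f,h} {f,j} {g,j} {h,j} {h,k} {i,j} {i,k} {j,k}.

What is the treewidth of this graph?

3

A width-3 tree decomposition is:
Bags: B1 = {a, e, j, k}  B2 = {b, e, j, k}  B3 = {a, h, j, k}  B4 = {a, i, j, k}  B5 = {a, e, g, j}  B6 = {a, d, h, k}  B7 = {a, c, d, k}  B8 = {a, f, h, j}
Tree: B1–B2, B1–B3, B3–B4, B1–B5, B3–B6, B6–B7, B3–B8
The largest bag has 4 vertices, giving width 3; this decomposition certifies tw(G) ≤ 3. Conversely, {a, e, g, j} is a clique of size 4, and the vertices of any clique must share a bag in every tree decomposition; so some bag has ≥ 4 vertices and tw(G) ≥ 3. Therefore the treewidth is 3.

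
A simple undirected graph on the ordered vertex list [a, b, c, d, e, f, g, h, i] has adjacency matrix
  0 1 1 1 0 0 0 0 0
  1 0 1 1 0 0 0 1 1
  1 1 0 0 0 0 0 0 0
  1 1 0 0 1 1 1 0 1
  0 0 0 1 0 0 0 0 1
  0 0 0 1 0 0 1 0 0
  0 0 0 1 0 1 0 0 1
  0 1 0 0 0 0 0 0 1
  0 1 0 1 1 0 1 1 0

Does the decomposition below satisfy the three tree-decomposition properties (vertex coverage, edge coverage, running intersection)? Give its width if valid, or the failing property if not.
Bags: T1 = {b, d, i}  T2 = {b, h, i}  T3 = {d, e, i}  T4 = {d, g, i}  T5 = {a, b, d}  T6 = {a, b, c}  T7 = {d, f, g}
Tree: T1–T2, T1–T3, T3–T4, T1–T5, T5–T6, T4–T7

Every vertex of G appears in some bag (union = {a, b, c, d, e, f, g, h, i}); every edge is covered by a bag; and for each vertex v the set of bags containing v is connected in the bag tree. The decomposition is therefore valid. The largest bag has 3 vertices, so the width is 2.

Yes; width 2.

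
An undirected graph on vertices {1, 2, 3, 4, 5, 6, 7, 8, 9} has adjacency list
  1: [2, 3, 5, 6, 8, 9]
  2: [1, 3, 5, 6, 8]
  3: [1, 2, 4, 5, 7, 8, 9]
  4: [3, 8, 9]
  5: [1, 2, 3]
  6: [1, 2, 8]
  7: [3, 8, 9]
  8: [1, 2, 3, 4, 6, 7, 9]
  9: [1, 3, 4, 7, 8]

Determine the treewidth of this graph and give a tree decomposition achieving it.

Treewidth 3.
One optimal decomposition is:
Bags: B1 = {1, 2, 3, 8}  B2 = {1, 3, 8, 9}  B3 = {3, 7, 8, 9}  B4 = {1, 2, 6, 8}  B5 = {1, 2, 3, 5}  B6 = {3, 4, 8, 9}
Tree: B1–B2, B2–B3, B1–B4, B1–B5, B2–B6

Each bag holds 4 vertices, so the decomposition has width 3, which upper-bounds the treewidth. Conversely, {1, 3, 8, 9} is a clique of size 4, and the vertices of any clique must share a bag in every tree decomposition; so some bag has ≥ 4 vertices and tw(G) ≥ 3. Hence tw(G) = 3 exactly.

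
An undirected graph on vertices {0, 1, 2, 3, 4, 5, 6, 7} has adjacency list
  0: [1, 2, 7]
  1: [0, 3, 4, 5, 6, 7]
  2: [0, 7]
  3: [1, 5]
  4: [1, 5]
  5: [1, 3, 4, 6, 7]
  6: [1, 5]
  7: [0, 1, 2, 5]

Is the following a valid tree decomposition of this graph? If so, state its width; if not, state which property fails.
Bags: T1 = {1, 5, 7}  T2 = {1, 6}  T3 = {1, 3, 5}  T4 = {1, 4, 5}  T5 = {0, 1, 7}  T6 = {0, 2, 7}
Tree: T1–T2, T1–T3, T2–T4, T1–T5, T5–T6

A tree decomposition must satisfy three properties: every vertex lies in some bag; for every edge, both endpoints lie together in some bag; and for every vertex, the bags containing it form a connected subtree. Here edge (5,6) lies in no bag, so the decomposition is invalid.

No — edge (5,6) lies in no bag.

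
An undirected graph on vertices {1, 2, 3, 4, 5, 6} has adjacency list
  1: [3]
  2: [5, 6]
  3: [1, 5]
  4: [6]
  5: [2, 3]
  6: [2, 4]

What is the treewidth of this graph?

1

A width-1 tree decomposition is:
Bags: B1 = {1, 3}  B2 = {3, 5}  B3 = {2, 5}  B4 = {2, 6}  B5 = {4, 6}
Tree: B1–B2, B2–B3, B3–B4, B4–B5
Each bag holds 2 vertices, so the decomposition has width 1, which upper-bounds the treewidth. G has an edge, so its treewidth is at least 1. Hence tw(G) = 1 exactly.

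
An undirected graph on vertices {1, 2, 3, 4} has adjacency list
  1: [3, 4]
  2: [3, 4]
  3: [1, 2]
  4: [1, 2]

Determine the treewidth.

2

A width-2 tree decomposition is:
Bags: B1 = {1, 2, 3}  B2 = {1, 2, 4}
Tree: B1–B2
Every bag has size at most 3, so the width is 3 − 1 = 2 and tw(G) ≤ 2. For the lower bound, G contains the cycle 1–3–2–4–1, so G is not a forest; only forests have treewidth ≤ 1, hence tw(G) ≥ 2. The upper and lower bounds meet at 2, so that is the treewidth.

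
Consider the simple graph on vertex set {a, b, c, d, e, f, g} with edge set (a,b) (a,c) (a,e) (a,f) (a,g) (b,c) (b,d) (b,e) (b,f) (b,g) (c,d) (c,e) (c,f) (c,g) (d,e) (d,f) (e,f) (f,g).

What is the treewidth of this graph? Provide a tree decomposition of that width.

Treewidth 4.
One such decomposition:
Bags: B1 = {a, b, c, f, g}  B2 = {a, b, c, e, f}  B3 = {b, c, d, e, f}
Tree: B1–B2, B2–B3

Each bag holds 5 vertices, so the decomposition has width 4, which upper-bounds the treewidth. For the lower bound, the 5 vertices {a, b, c, f, g} are pairwise adjacent, and any tree decomposition puts a clique entirely inside one bag — forcing width ≥ 4. Hence tw(G) = 4 exactly.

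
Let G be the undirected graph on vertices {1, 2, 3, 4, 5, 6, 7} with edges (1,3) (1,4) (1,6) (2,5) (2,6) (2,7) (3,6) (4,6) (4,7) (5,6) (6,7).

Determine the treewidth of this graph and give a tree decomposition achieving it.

Each bag holds 3 vertices, so the decomposition has width 2, which upper-bounds the treewidth. For the lower bound, the 3 vertices {1, 3, 6} are pairwise adjacent, and any tree decomposition puts a clique entirely inside one bag — forcing width ≥ 2. Combining the bounds, tw(G) = 2.

Treewidth 2.
One optimal decomposition is:
Bags: B1 = {4, 6, 7}  B2 = {1, 4, 6}  B3 = {1, 3, 6}  B4 = {2, 6, 7}  B5 = {2, 5, 6}
Tree: B1–B2, B2–B3, B1–B4, B4–B5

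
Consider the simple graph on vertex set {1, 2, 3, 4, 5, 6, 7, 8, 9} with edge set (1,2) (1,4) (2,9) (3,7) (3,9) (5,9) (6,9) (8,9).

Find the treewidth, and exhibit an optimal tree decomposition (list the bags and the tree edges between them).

Treewidth 1.
One optimal decomposition is:
Bags: B1 = {3, 9}  B2 = {5, 9}  B3 = {6, 9}  B4 = {2, 9}  B5 = {8, 9}  B6 = {1, 2}  B7 = {3, 7}  B8 = {1, 4}
Tree: B1–B2, B1–B3, B1–B4, B1–B5, B4–B6, B1–B7, B6–B8

Every bag has size at most 2, so the width is 2 − 1 = 1 and tw(G) ≤ 1. G has an edge, so its treewidth is at least 1. Hence tw(G) = 1 exactly.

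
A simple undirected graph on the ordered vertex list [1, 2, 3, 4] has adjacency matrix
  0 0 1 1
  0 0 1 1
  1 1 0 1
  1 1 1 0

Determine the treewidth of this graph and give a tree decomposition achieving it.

Every bag has size at most 3, so the width is 3 − 1 = 2 and tw(G) ≤ 2. Conversely, {1, 3, 4} is a clique of size 3, and the vertices of any clique must share a bag in every tree decomposition; so some bag has ≥ 3 vertices and tw(G) ≥ 2. The upper and lower bounds meet at 2, so that is the treewidth.

Treewidth 2.
One such decomposition:
Bags: B1 = {2, 3, 4}  B2 = {1, 3, 4}
Tree: B1–B2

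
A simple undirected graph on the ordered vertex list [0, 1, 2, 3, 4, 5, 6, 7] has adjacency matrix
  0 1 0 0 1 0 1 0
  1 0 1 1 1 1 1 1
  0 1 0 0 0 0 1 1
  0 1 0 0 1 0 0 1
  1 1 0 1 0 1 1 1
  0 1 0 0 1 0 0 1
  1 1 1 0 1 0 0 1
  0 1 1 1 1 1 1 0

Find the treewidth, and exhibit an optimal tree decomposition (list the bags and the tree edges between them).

The largest bag has 4 vertices, giving width 3; this decomposition certifies tw(G) ≤ 3. Conversely, {1, 2, 6, 7} is a clique of size 4, and the vertices of any clique must share a bag in every tree decomposition; so some bag has ≥ 4 vertices and tw(G) ≥ 3. The upper and lower bounds meet at 3, so that is the treewidth.

Treewidth 3.
Bags: B1 = {1, 4, 6, 7}  B2 = {1, 3, 4, 7}  B3 = {1, 2, 6, 7}  B4 = {1, 4, 5, 7}  B5 = {0, 1, 4, 6}
Tree: B1–B2, B1–B3, B2–B4, B1–B5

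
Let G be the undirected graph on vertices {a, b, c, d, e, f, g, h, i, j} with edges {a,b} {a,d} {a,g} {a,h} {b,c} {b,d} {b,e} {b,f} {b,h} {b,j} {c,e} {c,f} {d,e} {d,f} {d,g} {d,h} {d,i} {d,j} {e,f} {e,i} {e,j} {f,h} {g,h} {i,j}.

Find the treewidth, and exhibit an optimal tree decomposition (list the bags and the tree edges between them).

Treewidth 3.
One optimal decomposition is:
Bags: B1 = {b, d, e, f}  B2 = {b, c, e, f}  B3 = {b, d, f, h}  B4 = {a, b, d, h}  B5 = {b, d, e, j}  B6 = {d, e, i, j}  B7 = {a, d, g, h}
Tree: B1–B2, B1–B3, B3–B4, B1–B5, B5–B6, B4–B7

Every bag has size at most 4, so the width is 4 − 1 = 3 and tw(G) ≤ 3. Conversely, {a, d, g, h} is a clique of size 4, and the vertices of any clique must share a bag in every tree decomposition; so some bag has ≥ 4 vertices and tw(G) ≥ 3. Combining the bounds, tw(G) = 3.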